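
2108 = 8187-6079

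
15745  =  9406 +6339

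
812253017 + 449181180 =1261434197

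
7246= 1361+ 5885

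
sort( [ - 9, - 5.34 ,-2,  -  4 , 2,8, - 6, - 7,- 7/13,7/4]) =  [ - 9, - 7 , - 6,- 5.34, - 4 , - 2, - 7/13 , 7/4, 2,8]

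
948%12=0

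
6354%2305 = 1744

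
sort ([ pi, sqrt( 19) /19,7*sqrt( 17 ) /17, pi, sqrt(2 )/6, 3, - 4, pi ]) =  [ - 4, sqrt(19) /19,sqrt( 2 )/6,  7*sqrt( 17 )/17, 3 , pi,pi,pi]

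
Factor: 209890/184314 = 755/663 = 3^( - 1 )*5^1 * 13^(-1)*17^(- 1) * 151^1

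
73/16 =73/16 = 4.56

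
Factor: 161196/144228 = 17^(-1)* 19^1=   19/17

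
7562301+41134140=48696441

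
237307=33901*7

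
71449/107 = 667 + 80/107  =  667.75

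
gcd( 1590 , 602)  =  2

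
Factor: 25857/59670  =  13/30 = 2^(-1) *3^( - 1) * 5^( - 1) * 13^1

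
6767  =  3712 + 3055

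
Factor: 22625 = 5^3*181^1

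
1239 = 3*413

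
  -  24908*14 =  - 348712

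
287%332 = 287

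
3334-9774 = -6440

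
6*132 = 792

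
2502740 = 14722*170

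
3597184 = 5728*628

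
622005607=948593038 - 326587431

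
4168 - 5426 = - 1258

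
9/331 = 9/331 = 0.03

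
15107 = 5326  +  9781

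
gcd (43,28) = 1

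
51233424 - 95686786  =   - 44453362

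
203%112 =91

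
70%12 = 10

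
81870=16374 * 5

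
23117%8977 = 5163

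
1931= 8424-6493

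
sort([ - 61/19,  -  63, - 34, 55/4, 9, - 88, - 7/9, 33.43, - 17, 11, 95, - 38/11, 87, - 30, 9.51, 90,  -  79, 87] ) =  [ - 88, - 79,-63  , - 34, - 30,-17 , - 38/11, - 61/19, - 7/9, 9, 9.51,  11, 55/4,33.43, 87, 87,90 , 95]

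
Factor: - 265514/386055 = -2^1*3^( - 2 )*5^( - 1 )*23^( - 1)*373^( - 1 )*132757^1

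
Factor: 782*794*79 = 49051732  =  2^2*17^1*23^1*79^1*397^1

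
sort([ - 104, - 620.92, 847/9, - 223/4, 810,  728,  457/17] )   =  [ - 620.92,-104,  -  223/4,457/17, 847/9 , 728, 810 ] 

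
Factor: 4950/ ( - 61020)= - 55/678 = - 2^(  -  1) * 3^( - 1)*5^1*11^1*113^( - 1)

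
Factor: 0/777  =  0^1= 0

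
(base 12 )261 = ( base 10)361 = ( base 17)144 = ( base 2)101101001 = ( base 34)AL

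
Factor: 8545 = 5^1*1709^1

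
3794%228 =146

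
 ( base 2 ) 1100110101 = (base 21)1I2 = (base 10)821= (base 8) 1465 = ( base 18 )29b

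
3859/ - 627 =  - 7 + 530/627 = - 6.15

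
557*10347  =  5763279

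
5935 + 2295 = 8230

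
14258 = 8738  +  5520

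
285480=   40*7137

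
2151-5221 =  -3070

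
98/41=2 + 16/41 = 2.39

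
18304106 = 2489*7354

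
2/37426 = 1/18713 = 0.00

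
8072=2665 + 5407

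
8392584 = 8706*964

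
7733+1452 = 9185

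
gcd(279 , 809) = 1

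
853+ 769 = 1622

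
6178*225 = 1390050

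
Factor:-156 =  - 2^2*3^1*13^1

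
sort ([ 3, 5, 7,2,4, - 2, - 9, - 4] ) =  [-9,-4, - 2,2, 3,4, 5,7 ]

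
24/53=24/53 = 0.45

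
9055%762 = 673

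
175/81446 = 175/81446 = 0.00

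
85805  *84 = 7207620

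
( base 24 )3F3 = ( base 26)32b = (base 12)1263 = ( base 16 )82b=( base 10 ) 2091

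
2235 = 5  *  447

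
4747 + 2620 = 7367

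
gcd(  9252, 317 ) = 1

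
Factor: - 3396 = -2^2*3^1*283^1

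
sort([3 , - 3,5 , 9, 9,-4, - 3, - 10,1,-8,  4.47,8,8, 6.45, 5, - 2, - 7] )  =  [-10,  -  8, - 7, -4, - 3, - 3, - 2,1,3, 4.47, 5,5 , 6.45, 8, 8,9,  9 ]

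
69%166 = 69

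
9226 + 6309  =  15535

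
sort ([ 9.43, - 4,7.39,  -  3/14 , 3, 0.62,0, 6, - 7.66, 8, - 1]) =[-7.66, - 4, - 1, - 3/14,0, 0.62,3, 6,7.39, 8, 9.43 ]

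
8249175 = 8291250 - 42075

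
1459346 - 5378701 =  - 3919355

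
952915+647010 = 1599925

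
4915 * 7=34405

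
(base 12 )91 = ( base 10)109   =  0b1101101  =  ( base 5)414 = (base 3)11001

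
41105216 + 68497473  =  109602689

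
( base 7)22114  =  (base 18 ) h24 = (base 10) 5548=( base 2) 1010110101100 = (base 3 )21121111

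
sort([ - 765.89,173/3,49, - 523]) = [-765.89, - 523, 49, 173/3]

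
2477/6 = 412 + 5/6 = 412.83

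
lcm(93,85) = 7905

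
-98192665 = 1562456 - 99755121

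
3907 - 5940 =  - 2033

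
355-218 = 137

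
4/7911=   4/7911 = 0.00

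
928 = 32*29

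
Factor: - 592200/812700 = -94/129=- 2^1*3^( - 1)*43^(-1 )*47^1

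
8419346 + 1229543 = 9648889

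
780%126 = 24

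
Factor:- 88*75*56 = -369600 = - 2^6*3^1 * 5^2*7^1*11^1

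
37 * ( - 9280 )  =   - 343360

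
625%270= 85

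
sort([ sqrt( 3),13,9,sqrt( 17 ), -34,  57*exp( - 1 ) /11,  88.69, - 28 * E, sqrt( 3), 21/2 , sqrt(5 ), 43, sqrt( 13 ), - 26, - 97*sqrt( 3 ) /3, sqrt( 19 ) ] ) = [ - 28*E,-97*sqrt( 3 )/3, - 34, - 26,sqrt( 3 ), sqrt( 3),57*exp( - 1 ) /11, sqrt( 5 ),sqrt( 13 ), sqrt( 17 ),sqrt (19 ),9 , 21/2,13 , 43,  88.69 ] 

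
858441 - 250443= 607998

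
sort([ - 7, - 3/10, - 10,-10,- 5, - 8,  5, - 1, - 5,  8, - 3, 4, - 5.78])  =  [ - 10, - 10, - 8,-7, - 5.78, - 5, - 5, - 3, - 1, - 3/10,4, 5, 8 ] 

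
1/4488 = 1/4488 = 0.00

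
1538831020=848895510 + 689935510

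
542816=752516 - 209700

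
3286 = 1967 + 1319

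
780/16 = 48 + 3/4 = 48.75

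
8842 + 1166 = 10008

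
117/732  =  39/244 = 0.16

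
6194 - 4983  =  1211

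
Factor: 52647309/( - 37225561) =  - 3^2 * 11^1 * 13^1*19^1 * 2153^1 * 37225561^( - 1 ) 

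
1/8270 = 1/8270=0.00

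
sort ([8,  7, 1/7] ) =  [1/7,7,  8 ]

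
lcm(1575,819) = 20475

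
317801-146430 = 171371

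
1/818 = 1/818 = 0.00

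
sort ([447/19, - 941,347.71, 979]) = [ - 941,447/19,347.71, 979 ] 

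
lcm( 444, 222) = 444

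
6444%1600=44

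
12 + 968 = 980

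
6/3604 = 3/1802 = 0.00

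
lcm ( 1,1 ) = 1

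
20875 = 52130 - 31255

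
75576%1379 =1110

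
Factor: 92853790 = 2^1*5^1*9285379^1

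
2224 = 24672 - 22448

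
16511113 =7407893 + 9103220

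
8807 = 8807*1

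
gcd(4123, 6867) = 7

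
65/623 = 65/623 = 0.10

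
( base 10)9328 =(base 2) 10010001110000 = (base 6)111104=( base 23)hed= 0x2470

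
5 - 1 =4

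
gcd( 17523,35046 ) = 17523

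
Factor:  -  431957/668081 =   -  461/713 = - 23^(  -  1 ) * 31^ (- 1 ) * 461^1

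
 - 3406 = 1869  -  5275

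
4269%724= 649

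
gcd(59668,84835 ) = 1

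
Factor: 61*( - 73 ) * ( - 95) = 5^1*19^1*61^1* 73^1= 423035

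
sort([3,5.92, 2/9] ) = [ 2/9, 3, 5.92 ] 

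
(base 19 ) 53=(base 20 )4I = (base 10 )98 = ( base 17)5d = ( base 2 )1100010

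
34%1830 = 34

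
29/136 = 29/136 = 0.21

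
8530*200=1706000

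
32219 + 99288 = 131507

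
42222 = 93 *454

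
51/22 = 51/22 = 2.32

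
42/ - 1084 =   -  21/542= - 0.04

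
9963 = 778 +9185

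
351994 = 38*9263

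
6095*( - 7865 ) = -47937175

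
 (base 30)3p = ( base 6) 311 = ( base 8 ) 163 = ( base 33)3G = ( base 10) 115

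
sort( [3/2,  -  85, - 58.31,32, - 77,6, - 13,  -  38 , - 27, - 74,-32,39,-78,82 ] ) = [ - 85, - 78, - 77, - 74,-58.31,-38, - 32,  -  27,-13,  3/2 , 6 , 32,39, 82] 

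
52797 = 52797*1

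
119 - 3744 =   -  3625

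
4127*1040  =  4292080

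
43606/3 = 43606/3 = 14535.33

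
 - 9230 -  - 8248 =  - 982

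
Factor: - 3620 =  - 2^2*  5^1*181^1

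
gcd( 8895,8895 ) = 8895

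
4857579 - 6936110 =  - 2078531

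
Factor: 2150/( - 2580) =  - 5/6 =-2^( - 1 )*3^ ( - 1)*5^1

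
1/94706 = 1/94706 = 0.00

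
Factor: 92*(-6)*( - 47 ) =25944 = 2^3*3^1*23^1 *47^1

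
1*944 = 944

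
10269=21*489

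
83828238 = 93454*897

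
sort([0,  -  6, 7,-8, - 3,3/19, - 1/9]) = [-8,-6,-3, - 1/9, 0, 3/19,  7] 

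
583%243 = 97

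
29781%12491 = 4799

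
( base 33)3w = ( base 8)203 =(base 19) 6H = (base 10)131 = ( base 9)155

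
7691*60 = 461460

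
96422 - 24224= 72198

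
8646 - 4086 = 4560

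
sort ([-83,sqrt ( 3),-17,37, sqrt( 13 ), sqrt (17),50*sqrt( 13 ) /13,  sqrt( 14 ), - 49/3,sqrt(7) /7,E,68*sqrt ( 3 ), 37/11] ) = [ - 83, - 17, - 49/3,sqrt(7)/7,sqrt( 3), E , 37/11,sqrt( 13), sqrt( 14 ),sqrt( 17),50*sqrt( 13)/13, 37,68 * sqrt( 3)]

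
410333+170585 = 580918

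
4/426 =2/213 = 0.01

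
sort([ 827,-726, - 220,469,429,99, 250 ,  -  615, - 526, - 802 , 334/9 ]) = [-802, -726,-615, - 526,- 220, 334/9, 99,250,429,469,827 ]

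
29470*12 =353640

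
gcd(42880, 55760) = 80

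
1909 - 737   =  1172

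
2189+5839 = 8028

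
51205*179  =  9165695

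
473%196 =81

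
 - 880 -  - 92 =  - 788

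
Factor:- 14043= - 3^1*31^1*151^1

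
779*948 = 738492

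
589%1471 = 589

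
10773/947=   10773/947 = 11.38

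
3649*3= 10947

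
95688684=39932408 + 55756276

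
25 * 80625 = 2015625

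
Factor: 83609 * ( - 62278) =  - 2^1*31139^1*83609^1 = - 5207001302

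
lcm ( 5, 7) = 35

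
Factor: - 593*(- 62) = 36766 = 2^1*31^1*593^1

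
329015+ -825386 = - 496371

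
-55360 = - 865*64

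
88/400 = 11/50 =0.22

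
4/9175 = 4/9175 = 0.00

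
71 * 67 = 4757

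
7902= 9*878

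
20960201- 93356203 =-72396002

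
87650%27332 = 5654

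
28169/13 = 2166 + 11/13= 2166.85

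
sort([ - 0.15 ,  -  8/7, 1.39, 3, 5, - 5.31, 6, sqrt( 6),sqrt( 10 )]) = [-5.31, - 8/7, - 0.15, 1.39, sqrt( 6), 3, sqrt ( 10),5,6]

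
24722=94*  263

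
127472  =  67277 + 60195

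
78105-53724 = 24381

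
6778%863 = 737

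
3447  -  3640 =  - 193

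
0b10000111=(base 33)43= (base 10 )135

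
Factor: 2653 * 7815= 3^1*5^1*7^1 * 379^1*521^1=20733195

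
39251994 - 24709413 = 14542581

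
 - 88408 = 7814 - 96222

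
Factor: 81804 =2^2 *3^1*17^1*401^1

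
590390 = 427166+163224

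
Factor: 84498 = 2^1 * 3^1 * 14083^1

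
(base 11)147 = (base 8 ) 254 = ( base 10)172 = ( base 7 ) 334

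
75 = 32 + 43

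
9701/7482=9701/7482 = 1.30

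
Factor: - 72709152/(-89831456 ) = 3^1*11^( - 1)*13^ ( - 1)* 67^( - 1) * 293^ ( - 1)*757387^1 =2272161/2807233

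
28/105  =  4/15 = 0.27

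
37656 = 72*523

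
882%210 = 42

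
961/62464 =961/62464  =  0.02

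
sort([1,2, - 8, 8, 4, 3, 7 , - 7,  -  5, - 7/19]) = [ - 8 , - 7, - 5, - 7/19, 1, 2, 3, 4, 7,  8 ]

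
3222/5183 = 3222/5183 = 0.62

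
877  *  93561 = 82052997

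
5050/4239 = 1 + 811/4239 = 1.19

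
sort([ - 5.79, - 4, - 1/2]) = [  -  5.79, - 4, - 1/2] 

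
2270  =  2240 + 30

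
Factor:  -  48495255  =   - 3^1*5^1*307^1*  10531^1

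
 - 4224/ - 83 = 50 + 74/83 = 50.89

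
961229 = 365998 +595231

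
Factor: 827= 827^1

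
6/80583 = 2/26861=0.00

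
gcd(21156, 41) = 41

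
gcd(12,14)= 2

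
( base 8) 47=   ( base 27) 1C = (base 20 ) 1j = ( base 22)1h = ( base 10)39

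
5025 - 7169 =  - 2144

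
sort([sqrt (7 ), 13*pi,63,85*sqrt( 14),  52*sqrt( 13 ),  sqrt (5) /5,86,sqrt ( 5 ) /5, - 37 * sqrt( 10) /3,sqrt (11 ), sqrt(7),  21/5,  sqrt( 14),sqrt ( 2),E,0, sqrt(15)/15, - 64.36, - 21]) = [-64.36, - 37*sqrt (10)/3 ,-21, 0,sqrt( 15 )/15,sqrt(5)/5,sqrt (5 ) /5,sqrt (2),  sqrt(7),sqrt(7),E, sqrt( 11),  sqrt (14),21/5,13*pi,63,86,52*sqrt( 13 ), 85*sqrt (14 )]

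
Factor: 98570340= 2^2*3^2*5^1*11^1*49783^1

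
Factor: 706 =2^1*353^1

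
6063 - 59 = 6004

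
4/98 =2/49 = 0.04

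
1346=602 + 744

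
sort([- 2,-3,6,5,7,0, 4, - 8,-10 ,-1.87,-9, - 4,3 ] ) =[  -  10,  -  9, - 8, - 4,-3,  -  2,-1.87,  0,3,4,5,6,7]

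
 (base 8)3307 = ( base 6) 12011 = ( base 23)36a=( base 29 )21O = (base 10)1735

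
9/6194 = 9/6194 = 0.00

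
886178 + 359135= 1245313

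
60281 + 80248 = 140529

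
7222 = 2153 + 5069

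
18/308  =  9/154 = 0.06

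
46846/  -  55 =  - 852 + 14/55 = - 851.75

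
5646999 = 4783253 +863746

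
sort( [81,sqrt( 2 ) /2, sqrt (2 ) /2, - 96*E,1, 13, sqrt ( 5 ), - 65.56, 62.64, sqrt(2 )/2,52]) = [  -  96*E ,-65.56,sqrt( 2)/2, sqrt(2 ) /2,  sqrt(2)/2,1, sqrt(5 ),13,  52, 62.64, 81]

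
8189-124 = 8065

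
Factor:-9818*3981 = -2^1*3^1*1327^1*4909^1 = - 39085458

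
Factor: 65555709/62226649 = 3^1*61^( - 1 )*89^1* 245527^1*1020109^( - 1)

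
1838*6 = 11028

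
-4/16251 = - 4/16251   =  - 0.00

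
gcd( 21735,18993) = 3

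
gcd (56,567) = 7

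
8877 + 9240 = 18117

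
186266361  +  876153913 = 1062420274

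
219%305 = 219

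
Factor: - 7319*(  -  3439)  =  13^1*19^1*181^1 * 563^1 = 25170041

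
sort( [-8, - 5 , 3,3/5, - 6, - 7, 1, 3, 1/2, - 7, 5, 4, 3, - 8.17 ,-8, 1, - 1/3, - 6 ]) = [- 8.17, - 8,  -  8, - 7 , -7,-6, - 6, - 5,- 1/3, 1/2,3/5, 1, 1,3 , 3,  3, 4,5] 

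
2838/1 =2838 = 2838.00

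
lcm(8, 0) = 0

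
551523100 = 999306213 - 447783113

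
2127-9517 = - 7390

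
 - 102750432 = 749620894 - 852371326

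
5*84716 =423580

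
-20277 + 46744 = 26467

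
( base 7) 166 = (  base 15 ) 67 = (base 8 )141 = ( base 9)117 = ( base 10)97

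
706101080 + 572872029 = 1278973109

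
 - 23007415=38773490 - 61780905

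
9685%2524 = 2113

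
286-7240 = -6954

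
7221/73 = 98 + 67/73 = 98.92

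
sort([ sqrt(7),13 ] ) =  [ sqrt(7),13]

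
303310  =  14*21665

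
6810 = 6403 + 407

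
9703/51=190+ 13/51 = 190.25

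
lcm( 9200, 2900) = 266800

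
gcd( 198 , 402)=6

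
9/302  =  9/302 = 0.03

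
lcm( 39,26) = 78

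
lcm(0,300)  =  0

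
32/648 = 4/81 =0.05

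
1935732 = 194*9978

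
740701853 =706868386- - 33833467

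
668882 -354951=313931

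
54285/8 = 54285/8 = 6785.62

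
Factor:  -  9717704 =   -  2^3 * 439^1*2767^1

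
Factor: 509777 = 61^2*137^1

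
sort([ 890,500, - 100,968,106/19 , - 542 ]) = [ - 542, - 100, 106/19, 500, 890,  968 ] 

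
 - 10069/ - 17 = 10069/17 = 592.29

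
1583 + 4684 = 6267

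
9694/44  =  4847/22 = 220.32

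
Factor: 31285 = 5^1*6257^1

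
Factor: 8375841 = 3^2*23^1*43^1*941^1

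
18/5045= 18/5045  =  0.00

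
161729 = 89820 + 71909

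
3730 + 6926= 10656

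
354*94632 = 33499728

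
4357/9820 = 4357/9820   =  0.44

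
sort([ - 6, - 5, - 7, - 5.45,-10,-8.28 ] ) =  [ - 10, - 8.28, - 7, - 6, - 5.45, - 5]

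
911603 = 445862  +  465741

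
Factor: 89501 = 89501^1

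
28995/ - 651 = -9665/217 = - 44.54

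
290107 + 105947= 396054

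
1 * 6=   6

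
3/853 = 3/853 = 0.00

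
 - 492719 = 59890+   -  552609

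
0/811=0 = 0.00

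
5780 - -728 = 6508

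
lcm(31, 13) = 403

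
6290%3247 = 3043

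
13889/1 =13889 =13889.00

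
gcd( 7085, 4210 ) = 5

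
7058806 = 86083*82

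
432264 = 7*61752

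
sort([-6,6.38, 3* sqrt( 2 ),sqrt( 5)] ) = [ - 6,  sqrt( 5),3*sqrt( 2),6.38 ]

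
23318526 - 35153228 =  - 11834702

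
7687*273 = 2098551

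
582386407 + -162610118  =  419776289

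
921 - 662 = 259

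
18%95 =18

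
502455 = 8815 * 57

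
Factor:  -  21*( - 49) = 1029 = 3^1*7^3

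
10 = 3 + 7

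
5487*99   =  543213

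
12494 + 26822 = 39316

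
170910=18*9495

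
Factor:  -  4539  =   - 3^1*17^1 * 89^1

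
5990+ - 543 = 5447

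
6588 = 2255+4333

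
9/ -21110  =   - 9/21110=- 0.00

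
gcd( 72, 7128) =72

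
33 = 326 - 293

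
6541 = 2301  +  4240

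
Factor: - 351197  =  -7^1*11^1*4561^1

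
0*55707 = 0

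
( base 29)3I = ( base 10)105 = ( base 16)69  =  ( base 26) 41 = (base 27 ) 3o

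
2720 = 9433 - 6713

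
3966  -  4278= - 312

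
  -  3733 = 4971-8704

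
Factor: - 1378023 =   -  3^1*459341^1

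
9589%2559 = 1912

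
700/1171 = 700/1171 = 0.60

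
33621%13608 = 6405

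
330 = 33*10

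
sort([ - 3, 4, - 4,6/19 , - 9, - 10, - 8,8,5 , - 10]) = [ - 10, -10, - 9,-8, - 4, - 3, 6/19, 4, 5 , 8 ] 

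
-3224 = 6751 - 9975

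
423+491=914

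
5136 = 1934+3202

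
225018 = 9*25002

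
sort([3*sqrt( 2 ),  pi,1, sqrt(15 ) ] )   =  [ 1, pi,sqrt( 15 ), 3*sqrt ( 2)] 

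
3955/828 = 4 + 643/828 = 4.78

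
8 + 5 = 13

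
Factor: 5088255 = 3^1*5^1*127^1*2671^1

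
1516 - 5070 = -3554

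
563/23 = 563/23=24.48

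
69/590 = 69/590= 0.12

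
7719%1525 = 94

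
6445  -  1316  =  5129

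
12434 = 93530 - 81096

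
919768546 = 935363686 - 15595140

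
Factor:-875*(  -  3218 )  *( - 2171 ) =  - 2^1*5^3*7^1*13^1*167^1*1609^1 = - 6112993250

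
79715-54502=25213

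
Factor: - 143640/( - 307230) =36/77= 2^2*3^2*7^( - 1) * 11^( - 1 ) 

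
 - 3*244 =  - 732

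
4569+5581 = 10150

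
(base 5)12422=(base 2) 1111011011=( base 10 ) 987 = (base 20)297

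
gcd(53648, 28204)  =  4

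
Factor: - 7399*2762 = -2^1*7^2*151^1*1381^1 = -20436038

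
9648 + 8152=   17800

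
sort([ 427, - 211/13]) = [-211/13 , 427]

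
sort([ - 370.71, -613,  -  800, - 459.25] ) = [ - 800, - 613, - 459.25 ,- 370.71] 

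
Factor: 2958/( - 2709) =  - 2^1*3^( -1)*7^( - 1)*17^1* 29^1*43^(-1) = - 986/903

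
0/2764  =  0 = 0.00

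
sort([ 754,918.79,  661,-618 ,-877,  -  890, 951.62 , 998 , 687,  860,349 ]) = [ - 890 , - 877,-618,349 , 661 , 687,754, 860,918.79 , 951.62, 998] 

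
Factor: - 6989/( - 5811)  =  3^ ( - 1 )*13^( - 1 )*29^1* 149^ ( - 1)*241^1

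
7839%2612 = 3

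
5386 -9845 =-4459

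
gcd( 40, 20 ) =20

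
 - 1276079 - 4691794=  -5967873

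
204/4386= 2/43 = 0.05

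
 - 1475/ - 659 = 2 + 157/659 = 2.24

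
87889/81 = 1085  +  4/81 = 1085.05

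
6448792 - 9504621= - 3055829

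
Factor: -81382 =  - 2^1*7^1*5813^1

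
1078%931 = 147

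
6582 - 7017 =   -  435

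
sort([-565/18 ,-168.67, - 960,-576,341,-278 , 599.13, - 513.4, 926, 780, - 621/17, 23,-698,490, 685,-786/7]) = [ - 960,-698, - 576, - 513.4,- 278,- 168.67, - 786/7, - 621/17,-565/18, 23,341, 490,  599.13,685,780, 926]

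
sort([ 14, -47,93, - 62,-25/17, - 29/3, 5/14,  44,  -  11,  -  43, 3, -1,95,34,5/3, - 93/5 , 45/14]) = [ - 62, - 47, - 43, - 93/5,-11, - 29/3, - 25/17, - 1, 5/14  ,  5/3,3, 45/14, 14, 34, 44, 93,95 ]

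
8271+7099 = 15370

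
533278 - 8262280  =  -7729002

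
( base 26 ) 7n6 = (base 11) 4011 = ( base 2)1010011011000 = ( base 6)40412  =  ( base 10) 5336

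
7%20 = 7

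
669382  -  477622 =191760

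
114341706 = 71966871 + 42374835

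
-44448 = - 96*463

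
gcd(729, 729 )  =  729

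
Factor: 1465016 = 2^3*7^1*26161^1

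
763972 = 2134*358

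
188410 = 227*830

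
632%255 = 122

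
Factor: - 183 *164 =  - 2^2 *3^1 * 41^1 * 61^1 = - 30012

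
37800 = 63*600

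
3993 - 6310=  - 2317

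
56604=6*9434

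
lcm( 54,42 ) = 378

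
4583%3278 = 1305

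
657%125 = 32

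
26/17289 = 26/17289 = 0.00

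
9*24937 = 224433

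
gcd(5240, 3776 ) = 8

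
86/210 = 43/105 = 0.41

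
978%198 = 186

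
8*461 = 3688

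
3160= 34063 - 30903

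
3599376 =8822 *408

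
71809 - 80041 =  - 8232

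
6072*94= 570768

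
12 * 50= 600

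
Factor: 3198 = 2^1*3^1*13^1*41^1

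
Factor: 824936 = 2^3 * 7^1*14731^1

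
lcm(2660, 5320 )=5320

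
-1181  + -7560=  - 8741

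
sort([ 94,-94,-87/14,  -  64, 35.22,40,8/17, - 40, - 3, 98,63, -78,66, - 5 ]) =[-94,-78, - 64, - 40,- 87/14, - 5,-3,8/17, 35.22, 40 , 63,66,94,98 ]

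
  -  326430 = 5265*( - 62) 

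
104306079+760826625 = 865132704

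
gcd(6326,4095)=1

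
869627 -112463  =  757164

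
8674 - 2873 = 5801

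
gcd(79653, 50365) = 7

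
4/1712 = 1/428 = 0.00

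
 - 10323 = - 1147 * 9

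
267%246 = 21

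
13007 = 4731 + 8276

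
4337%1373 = 218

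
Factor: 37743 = 3^1*23^1*547^1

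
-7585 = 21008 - 28593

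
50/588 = 25/294 = 0.09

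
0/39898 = 0= 0.00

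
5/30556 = 5/30556 = 0.00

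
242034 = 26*9309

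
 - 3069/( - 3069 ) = 1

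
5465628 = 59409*92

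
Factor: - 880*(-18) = 15840= 2^5*3^2*5^1 * 11^1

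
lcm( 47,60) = 2820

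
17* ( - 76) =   -  1292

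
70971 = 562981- 492010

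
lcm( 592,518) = 4144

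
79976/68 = 1176 + 2/17 = 1176.12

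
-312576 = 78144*(- 4)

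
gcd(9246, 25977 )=3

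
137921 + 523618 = 661539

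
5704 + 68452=74156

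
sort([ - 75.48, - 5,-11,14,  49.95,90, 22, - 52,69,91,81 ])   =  [ - 75.48, - 52, - 11, - 5, 14, 22,  49.95, 69,81,90, 91]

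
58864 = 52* 1132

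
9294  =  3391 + 5903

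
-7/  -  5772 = 7/5772= 0.00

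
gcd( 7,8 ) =1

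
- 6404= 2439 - 8843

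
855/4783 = 855/4783 =0.18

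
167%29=22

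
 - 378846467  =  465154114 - 844000581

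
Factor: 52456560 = 2^4*3^1*5^1*13^1*17^1*23^1*43^1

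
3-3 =0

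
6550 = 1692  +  4858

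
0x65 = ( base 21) 4H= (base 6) 245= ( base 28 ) 3h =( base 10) 101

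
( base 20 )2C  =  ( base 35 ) 1H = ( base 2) 110100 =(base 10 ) 52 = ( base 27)1P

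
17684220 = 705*25084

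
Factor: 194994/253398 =207/269 = 3^2*23^1*269^( - 1 )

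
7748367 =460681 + 7287686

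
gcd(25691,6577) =1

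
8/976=1/122 = 0.01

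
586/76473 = 2/261= 0.01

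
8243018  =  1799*4582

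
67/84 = 67/84 =0.80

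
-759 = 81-840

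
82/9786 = 41/4893 = 0.01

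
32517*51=1658367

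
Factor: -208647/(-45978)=717/158=2^( - 1) * 3^1 * 79^( - 1) * 239^1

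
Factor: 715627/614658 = 2^( - 1 )* 3^( - 1)*139^( - 1)*971^1 = 971/834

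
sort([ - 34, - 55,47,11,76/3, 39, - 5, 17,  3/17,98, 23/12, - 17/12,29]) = [ - 55,-34,-5,  -  17/12,3/17,  23/12 , 11, 17, 76/3,29, 39,47, 98]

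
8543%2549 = 896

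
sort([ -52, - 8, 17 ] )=[ - 52,-8, 17] 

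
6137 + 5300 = 11437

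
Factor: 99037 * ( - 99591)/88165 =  - 9863193867/88165=- 3^1*5^( - 1)  *  7^( -1 )*11^( - 1)*89^1*97^1*229^( - 1 )*373^1 * 1021^1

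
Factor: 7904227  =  1499^1*5273^1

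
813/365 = 813/365=2.23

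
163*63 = 10269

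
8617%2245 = 1882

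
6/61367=6/61367 =0.00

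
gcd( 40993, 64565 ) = 1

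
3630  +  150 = 3780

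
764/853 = 764/853=0.90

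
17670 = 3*5890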